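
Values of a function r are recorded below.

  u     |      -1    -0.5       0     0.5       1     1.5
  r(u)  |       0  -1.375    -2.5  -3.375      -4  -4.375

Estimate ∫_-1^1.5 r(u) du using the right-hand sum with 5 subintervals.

Δu = 0.5.
Sum = 0.5·[(-1.375) + (-2.5) + (-3.375) + (-4) + (-4.375)] = -7.8125.

-7.8125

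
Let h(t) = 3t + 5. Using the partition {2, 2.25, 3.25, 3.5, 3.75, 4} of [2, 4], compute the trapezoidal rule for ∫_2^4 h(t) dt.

28

Subinterval widths: 0.25, 1, 0.25, 0.25, 0.25.
h(2) = 11, h(2.25) = 11.75, h(3.25) = 14.75, h(3.5) = 15.5, h(3.75) = 16.25, h(4) = 17.
On each subinterval the trapezoid contributes (Δt_i/2)·[h(t_{i-1}) + h(t_i)].
Sum = 28.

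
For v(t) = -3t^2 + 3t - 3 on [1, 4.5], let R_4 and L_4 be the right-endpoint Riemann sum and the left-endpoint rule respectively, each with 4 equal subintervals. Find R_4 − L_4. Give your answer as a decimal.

-41.34375

R_4 = -93.76171875.
L_4 = -52.41796875.
R_4 − L_4 = -41.34375.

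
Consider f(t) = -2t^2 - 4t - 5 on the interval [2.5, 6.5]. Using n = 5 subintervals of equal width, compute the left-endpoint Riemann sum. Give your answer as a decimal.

Δt = (6.5 − 2.5)/5 = 0.8.
Left endpoints: 2.5, 3.3, 4.1, 4.9, 5.7.
f(2.5) = -27.5, f(3.3) = -39.98, f(4.1) = -55.02, f(4.9) = -72.62, f(5.7) = -92.78.
Sum = Δt · [f(2.5) + f(3.3) + f(4.1) + f(4.9) + f(5.7)].
Sum = -230.32.

-230.32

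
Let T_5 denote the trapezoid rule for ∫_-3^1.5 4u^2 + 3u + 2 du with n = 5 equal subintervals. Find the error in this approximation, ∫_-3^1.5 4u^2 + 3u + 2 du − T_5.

-2.43

Exact integral: ∫_-3^1.5 f(u) du = 39.375.
T_5 = 41.805.
Error = 39.375 − 41.805 = -2.43.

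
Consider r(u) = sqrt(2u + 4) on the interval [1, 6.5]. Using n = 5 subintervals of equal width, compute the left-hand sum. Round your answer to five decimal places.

17.52815

Δu = (6.5 − 1)/5 = 1.1.
Left endpoints: 1, 2.1, 3.2, 4.3, 5.4.
r(1) ≈ 2.44949, r(2.1) ≈ 2.86356, r(3.2) ≈ 3.22490, r(4.3) ≈ 3.54965, r(5.4) ≈ 3.84708.
Sum = Δu · [r(1) + r(2.1) + r(3.2) + r(4.3) + r(5.4)].
Sum ≈ 17.52815.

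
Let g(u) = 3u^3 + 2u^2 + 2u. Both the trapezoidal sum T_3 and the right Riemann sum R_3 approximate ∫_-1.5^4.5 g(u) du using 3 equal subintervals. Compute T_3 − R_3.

-331.5

T_3 = 446.75.
R_3 = 778.25.
T_3 − R_3 = -331.5.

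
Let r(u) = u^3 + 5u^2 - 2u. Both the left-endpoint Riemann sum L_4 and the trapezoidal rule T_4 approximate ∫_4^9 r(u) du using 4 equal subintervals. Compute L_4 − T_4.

L_4 = 2038.984375.
T_4 = 2651.484375.
L_4 − T_4 = -612.5.

-612.5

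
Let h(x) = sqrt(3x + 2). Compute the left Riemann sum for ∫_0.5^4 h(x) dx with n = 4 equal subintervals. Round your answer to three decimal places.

9.342

Δx = (4 − 0.5)/4 = 0.875.
Left endpoints: 0.5, 1.375, 2.25, 3.125.
h(0.5) ≈ 1.871, h(1.375) ≈ 2.475, h(2.25) ≈ 2.958, h(3.125) ≈ 3.373.
Sum = Δx · [h(0.5) + h(1.375) + h(2.25) + h(3.125)].
Sum ≈ 9.342.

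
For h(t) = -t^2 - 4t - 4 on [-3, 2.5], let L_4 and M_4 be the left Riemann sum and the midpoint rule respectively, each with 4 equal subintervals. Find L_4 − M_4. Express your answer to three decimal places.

L_4 = -19.20703125.
M_4 ≈ -29.84180.
L_4 − M_4 ≈ 10.635.

10.635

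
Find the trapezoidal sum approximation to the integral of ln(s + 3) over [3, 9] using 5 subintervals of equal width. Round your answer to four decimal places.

13.0583

Δs = (9 − 3)/5 = 1.2.
f(3) ≈ 1.7918, f(4.2) ≈ 1.9741, f(5.4) ≈ 2.1282, f(6.6) ≈ 2.2618, f(7.8) ≈ 2.3795, f(9) ≈ 2.4849.
T_5 = (Δs/2)·[f(s_0) + 2f(s_1) + ... + 2f(s_{4}) + f(s_5)].
Sum ≈ 13.0583.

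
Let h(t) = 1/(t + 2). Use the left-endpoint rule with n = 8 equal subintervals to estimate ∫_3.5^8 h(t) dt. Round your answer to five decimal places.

Δt = (8 − 3.5)/8 = 0.5625.
Left endpoints: 3.5, 4.0625, 4.625, 5.1875, 5.75, 6.3125, 6.875, 7.4375.
h(3.5) = 2/11, h(4.0625) = 16/97, h(4.625) = 8/53, h(5.1875) = 16/115, h(5.75) = 4/31, h(6.3125) = 16/133, h(6.875) = 8/71, h(7.4375) = 16/151.
Sum = Δt · [h(3.5) + h(4.0625) + h(4.625) + ...].
Sum ≈ 0.62146.

0.62146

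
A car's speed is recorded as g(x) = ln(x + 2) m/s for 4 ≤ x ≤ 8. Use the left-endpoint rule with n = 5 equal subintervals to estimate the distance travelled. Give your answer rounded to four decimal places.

Δx = (8 − 4)/5 = 0.8.
Left endpoints: 4, 4.8, 5.6, 6.4, 7.2.
g(4) ≈ 1.7918, g(4.8) ≈ 1.9169, g(5.6) ≈ 2.0281, g(6.4) ≈ 2.1282, g(7.2) ≈ 2.2192.
Sum = Δx · [g(4) + g(4.8) + g(5.6) + g(6.4) + g(7.2)].
Sum ≈ 8.0674.

8.0674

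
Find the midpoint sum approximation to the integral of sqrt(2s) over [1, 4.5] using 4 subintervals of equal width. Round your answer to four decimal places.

Δs = (4.5 − 1)/4 = 0.875.
Midpoints: 1.4375, 2.3125, 3.1875, 4.0625.
f(1.4375) ≈ 1.6956, f(2.3125) ≈ 2.1506, f(3.1875) ≈ 2.5249, f(4.0625) ≈ 2.8504.
Sum = Δs · [f(1.4375) + f(2.3125) + f(3.1875) + f(4.0625)].
Sum ≈ 8.0688.

8.0688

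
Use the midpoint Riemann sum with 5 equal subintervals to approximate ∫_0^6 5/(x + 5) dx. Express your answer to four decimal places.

Δx = (6 − 0)/5 = 1.2.
Midpoints: 0.6, 1.8, 3, 4.2, 5.4.
f(0.6) = 25/28, f(1.8) = 25/34, f(3) = 0.625, f(4.2) = 25/46, f(5.4) = 25/52.
Sum = Δx · [f(0.6) + f(1.8) + f(3) + f(4.2) + f(5.4)].
Sum ≈ 3.9329.

3.9329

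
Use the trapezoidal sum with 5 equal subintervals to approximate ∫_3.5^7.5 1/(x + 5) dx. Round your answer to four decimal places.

0.3861

Δx = (7.5 − 3.5)/5 = 0.8.
f(3.5) = 2/17, f(4.3) = 10/93, f(5.1) = 10/101, f(5.9) = 10/109, f(6.7) = 10/117, f(7.5) = 0.08.
T_5 = (Δx/2)·[f(x_0) + 2f(x_1) + ... + 2f(x_{4}) + f(x_5)].
Sum ≈ 0.3861.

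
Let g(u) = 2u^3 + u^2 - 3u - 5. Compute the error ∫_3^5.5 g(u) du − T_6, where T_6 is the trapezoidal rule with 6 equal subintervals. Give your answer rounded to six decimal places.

Exact integral: ∫_3^5.5 g(u) du ≈ 419.11458333.
T_6 ≈ 421.03153935.
Error ≈ 419.11458333 − 421.03153935 ≈ -1.916956.

-1.916956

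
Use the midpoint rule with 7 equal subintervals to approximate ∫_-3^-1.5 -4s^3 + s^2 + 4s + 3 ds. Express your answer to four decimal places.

Δs = (-1.5 − (-3))/7 = 3/14.
Midpoints: -81/28, -75/28, -69/28, -2.25, -57/28, -51/28, -45/28.
f(-81/28) = 66291/686, f(-75/28) = 209457/2744, f(-69/28) = 81051/1372, f(-2.25) = 44.625, f(-57/28) = 11232/343, f(-51/28) = 63669/2744, f(-45/28) = 21621/1372.
Sum = Δs · [f(-81/28) + f(-75/28) + f(-69/28) + ...].
Sum ≈ 74.6518.

74.6518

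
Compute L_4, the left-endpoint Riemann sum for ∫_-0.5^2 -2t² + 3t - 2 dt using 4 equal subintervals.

Δt = (2 − (-0.5))/4 = 0.625.
Left endpoints: -0.5, 0.125, 0.75, 1.375.
f(-0.5) = -4, f(0.125) = -1.65625, f(0.75) = -0.875, f(1.375) = -1.65625.
Sum = Δt · [f(-0.5) + f(0.125) + f(0.75) + f(1.375)].
Sum = -5.1171875.

-5.1171875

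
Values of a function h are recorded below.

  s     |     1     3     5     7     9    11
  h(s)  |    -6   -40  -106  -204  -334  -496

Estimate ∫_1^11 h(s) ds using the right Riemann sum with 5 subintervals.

-2360

Δs = 2.
Sum = 2·[(-40) + (-106) + (-204) + (-334) + (-496)] = -2360.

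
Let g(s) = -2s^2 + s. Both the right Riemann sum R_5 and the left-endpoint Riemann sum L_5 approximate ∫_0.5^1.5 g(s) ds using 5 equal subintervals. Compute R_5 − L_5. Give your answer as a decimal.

R_5 = -1.48.
L_5 = -0.88.
R_5 − L_5 = -0.6.

-0.6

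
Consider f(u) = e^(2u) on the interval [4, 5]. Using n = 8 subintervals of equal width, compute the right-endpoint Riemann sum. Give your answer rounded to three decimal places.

Δu = (5 − 4)/8 = 0.125.
Right endpoints: 4.125, 4.25, 4.375, 4.5, 4.625, 4.75, 4.875, 5.
f(4.125) ≈ 3827.626, f(4.25) ≈ 4914.769, f(4.375) ≈ 6310.688, f(4.5) ≈ 8103.084, f(4.625) ≈ 10404.566, f(4.75) ≈ 13359.727, f(4.875) ≈ 17154.229, f(5) ≈ 22026.466.
Sum = Δu · [f(4.125) + f(4.25) + f(4.375) + ...].
Sum ≈ 10762.644.

10762.644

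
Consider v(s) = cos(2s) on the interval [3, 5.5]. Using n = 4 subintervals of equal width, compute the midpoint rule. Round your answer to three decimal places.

Δs = (5.5 − 3)/4 = 0.625.
Midpoints: 3.3125, 3.9375, 4.5625, 5.1875.
v(3.3125) ≈ 0.942, v(3.9375) ≈ -0.021, v(4.5625) ≈ -0.955, v(5.1875) ≈ -0.582.
Sum = Δs · [v(3.3125) + v(3.9375) + v(4.5625) + v(5.1875)].
Sum ≈ -0.385.

-0.385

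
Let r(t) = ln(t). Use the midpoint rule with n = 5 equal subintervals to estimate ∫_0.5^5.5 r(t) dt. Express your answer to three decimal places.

Δt = (5.5 − 0.5)/5 = 1.
Midpoints: 1, 2, 3, 4, 5.
r(1) ≈ 0.000, r(2) ≈ 0.693, r(3) ≈ 1.099, r(4) ≈ 1.386, r(5) ≈ 1.609.
Sum = Δt · [r(1) + r(2) + r(3) + r(4) + r(5)].
Sum ≈ 4.787.

4.787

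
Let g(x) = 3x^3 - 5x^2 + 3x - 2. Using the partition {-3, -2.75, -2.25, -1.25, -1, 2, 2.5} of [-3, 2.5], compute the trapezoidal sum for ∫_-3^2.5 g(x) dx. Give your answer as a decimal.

-123.703125

Subinterval widths: 0.25, 0.5, 1, 0.25, 3, 0.5.
g(-3) = -137, g(-2.75) = -110.453125, g(-2.25) = -68.234375, g(-1.25) = -19.421875, g(-1) = -13, g(2) = 8, g(2.5) = 21.125.
On each subinterval the trapezoid contributes (Δx_i/2)·[g(x_{i-1}) + g(x_i)].
Sum = -123.703125.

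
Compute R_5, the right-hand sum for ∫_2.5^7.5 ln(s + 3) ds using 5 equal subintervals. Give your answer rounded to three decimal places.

Δs = (7.5 − 2.5)/5 = 1.
Right endpoints: 3.5, 4.5, 5.5, 6.5, 7.5.
f(3.5) ≈ 1.872, f(4.5) ≈ 2.015, f(5.5) ≈ 2.140, f(6.5) ≈ 2.251, f(7.5) ≈ 2.351.
Sum = Δs · [f(3.5) + f(4.5) + f(5.5) + f(6.5) + f(7.5)].
Sum ≈ 10.629.

10.629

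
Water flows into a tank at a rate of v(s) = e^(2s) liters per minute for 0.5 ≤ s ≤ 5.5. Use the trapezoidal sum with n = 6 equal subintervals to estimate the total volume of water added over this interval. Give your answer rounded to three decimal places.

36564.302

Δs = (5.5 − 0.5)/6 = 5/6.
v(0.5) ≈ 2.718, v(4/3) ≈ 14.392, v(13/6) ≈ 76.198, v(3) ≈ 403.429, v(23/6) ≈ 2135.950, v(14/3) ≈ 11308.765, v(5.5) ≈ 59874.142.
T_6 = (Δs/2)·[v(s_0) + 2v(s_1) + ... + 2v(s_{5}) + v(s_6)].
Sum ≈ 36564.302.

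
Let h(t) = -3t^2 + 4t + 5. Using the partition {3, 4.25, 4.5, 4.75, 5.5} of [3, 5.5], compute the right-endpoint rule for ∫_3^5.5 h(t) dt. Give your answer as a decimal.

Subinterval widths: 1.25, 0.25, 0.25, 0.75.
Right endpoints: 4.25, 4.5, 4.75, 5.5.
h(4.25) = -32.1875, h(4.5) = -37.75, h(4.75) = -43.6875, h(5.5) = -63.75.
Sum = Σ Δt_i · h(t_i).
Sum = -108.40625.

-108.40625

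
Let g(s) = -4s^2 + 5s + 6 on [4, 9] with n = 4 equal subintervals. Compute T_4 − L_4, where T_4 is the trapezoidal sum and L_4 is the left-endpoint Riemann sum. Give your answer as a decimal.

T_4 = -699.375.
L_4 = -552.5.
T_4 − L_4 = -146.875.

-146.875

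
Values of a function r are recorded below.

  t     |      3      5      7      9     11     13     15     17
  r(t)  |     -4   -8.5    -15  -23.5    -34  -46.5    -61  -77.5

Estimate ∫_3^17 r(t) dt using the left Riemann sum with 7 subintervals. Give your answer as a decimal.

Δt = 2.
Sum = 2·[(-4) + (-8.5) + (-15) + (-23.5) + (-34) + (-46.5) + (-61)] = -385.

-385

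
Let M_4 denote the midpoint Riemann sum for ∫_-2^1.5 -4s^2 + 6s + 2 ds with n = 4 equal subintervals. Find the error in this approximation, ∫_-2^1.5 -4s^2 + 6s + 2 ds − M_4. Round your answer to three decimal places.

-0.893

Exact integral: ∫_-2^1.5 f(s) ds ≈ -13.41667.
M_4 = -12.5234375.
Error ≈ -13.41667 − (-12.5234375) ≈ -0.893.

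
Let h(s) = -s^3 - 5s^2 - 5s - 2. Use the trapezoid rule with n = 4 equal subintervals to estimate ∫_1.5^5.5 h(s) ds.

Δs = (5.5 − 1.5)/4 = 1.
h(1.5) = -24.125, h(2.5) = -61.375, h(3.5) = -123.625, h(4.5) = -216.875, h(5.5) = -347.125.
T_4 = (Δs/2)·[h(s_0) + 2h(s_1) + 2h(s_2) + 2h(s_3) + h(s_4)].
Sum = -587.5.

-587.5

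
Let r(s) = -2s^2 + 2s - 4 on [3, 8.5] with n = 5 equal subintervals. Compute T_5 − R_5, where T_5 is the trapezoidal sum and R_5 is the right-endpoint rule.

T_5 = -352.385.
R_5 = -415.91.
T_5 − R_5 = 63.525.

63.525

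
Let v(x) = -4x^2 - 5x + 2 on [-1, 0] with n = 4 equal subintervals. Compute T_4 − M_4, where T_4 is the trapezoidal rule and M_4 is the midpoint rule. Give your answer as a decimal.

-0.0625

T_4 = 3.125.
M_4 = 3.1875.
T_4 − M_4 = -0.0625.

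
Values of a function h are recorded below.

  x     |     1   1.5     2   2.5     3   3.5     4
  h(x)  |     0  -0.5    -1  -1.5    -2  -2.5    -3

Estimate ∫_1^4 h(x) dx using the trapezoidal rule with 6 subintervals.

-4.5

Δx = 0.5.
T_6 = (0.5/2)·[0 + 2·(-0.5) + 2·(-1) + 2·(-1.5) + 2·(-2) + 2·(-2.5) + (-3)] = -4.5.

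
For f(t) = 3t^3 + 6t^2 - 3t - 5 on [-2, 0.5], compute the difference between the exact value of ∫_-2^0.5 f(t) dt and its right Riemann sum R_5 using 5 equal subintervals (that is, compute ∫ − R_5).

1.484375

Exact integral: ∫_-2^0.5 f(t) dt = -2.578125.
R_5 = -4.0625.
Error = -2.578125 − (-4.0625) = 1.484375.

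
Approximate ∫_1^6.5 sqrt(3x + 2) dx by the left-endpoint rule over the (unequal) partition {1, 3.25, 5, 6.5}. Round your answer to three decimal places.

17.215

Subinterval widths: 2.25, 1.75, 1.5.
Left endpoints: 1, 3.25, 5.
f(1) ≈ 2.236, f(3.25) ≈ 3.428, f(5) ≈ 4.123.
Sum = Σ Δx_i · f(x_i).
Sum ≈ 17.215.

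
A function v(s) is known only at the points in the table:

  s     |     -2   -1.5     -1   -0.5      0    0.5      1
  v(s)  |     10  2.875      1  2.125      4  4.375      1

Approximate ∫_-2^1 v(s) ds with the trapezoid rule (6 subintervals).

9.9375

Δs = 0.5.
T_6 = (0.5/2)·[10 + 2·2.875 + 2·1 + 2·2.125 + 2·4 + 2·4.375 + 1] = 9.9375.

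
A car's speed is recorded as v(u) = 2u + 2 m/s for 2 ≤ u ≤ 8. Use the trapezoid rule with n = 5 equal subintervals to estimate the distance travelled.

72

Δu = (8 − 2)/5 = 1.2.
v(2) = 6, v(3.2) = 8.4, v(4.4) = 10.8, v(5.6) = 13.2, v(6.8) = 15.6, v(8) = 18.
T_5 = (Δu/2)·[v(u_0) + 2v(u_1) + ... + 2v(u_{4}) + v(u_5)].
Sum = 72.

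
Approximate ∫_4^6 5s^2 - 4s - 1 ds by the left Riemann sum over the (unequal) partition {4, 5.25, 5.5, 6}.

171.828125

Subinterval widths: 1.25, 0.25, 0.5.
Left endpoints: 4, 5.25, 5.5.
f(4) = 63, f(5.25) = 115.8125, f(5.5) = 128.25.
Sum = Σ Δs_i · f(s_i).
Sum = 171.828125.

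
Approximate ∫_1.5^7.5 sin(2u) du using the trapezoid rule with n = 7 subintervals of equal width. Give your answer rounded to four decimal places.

Δu = (7.5 − 1.5)/7 = 6/7.
f(1.5) ≈ 0.1411, f(33/14) ≈ -1.0000, f(45/14) ≈ 0.1449, f(57/14) ≈ 0.9586, f(69/14) ≈ -0.4190, f(81/14) ≈ -0.8387, f(93/14) ≈ 0.6589, f(7.5) ≈ 0.6503.
T_7 = (Δu/2)·[f(u_0) + 2f(u_1) + ... + 2f(u_{6}) + f(u_7)].
Sum ≈ -0.0855.

-0.0855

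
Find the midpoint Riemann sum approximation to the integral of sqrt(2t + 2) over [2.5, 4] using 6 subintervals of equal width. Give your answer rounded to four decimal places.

4.3677

Δt = (4 − 2.5)/6 = 0.25.
Midpoints: 2.625, 2.875, 3.125, 3.375, 3.625, 3.875.
f(2.625) ≈ 2.6926, f(2.875) ≈ 2.7839, f(3.125) ≈ 2.8723, f(3.375) ≈ 2.9580, f(3.625) ≈ 3.0414, f(3.875) ≈ 3.1225.
Sum = Δt · [f(2.625) + f(2.875) + f(3.125) + ...].
Sum ≈ 4.3677.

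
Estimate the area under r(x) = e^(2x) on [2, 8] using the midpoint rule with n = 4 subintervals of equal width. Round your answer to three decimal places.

3129951.743

Δx = (8 − 2)/4 = 1.5.
Midpoints: 2.75, 4.25, 5.75, 7.25.
r(2.75) ≈ 244.692, r(4.25) ≈ 4914.769, r(5.75) ≈ 98715.771, r(7.25) ≈ 1982759.264.
Sum = Δx · [r(2.75) + r(4.25) + r(5.75) + r(7.25)].
Sum ≈ 3129951.743.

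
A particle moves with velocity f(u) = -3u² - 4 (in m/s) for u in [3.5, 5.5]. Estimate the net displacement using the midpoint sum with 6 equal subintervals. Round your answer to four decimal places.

Δu = (5.5 − 3.5)/6 = 1/3.
Midpoints: 11/3, 4, 13/3, 14/3, 5, 16/3.
f(11/3) = -133/3, f(4) = -52, f(13/3) = -181/3, f(14/3) = -208/3, f(5) = -79, f(16/3) = -268/3.
Sum = Δu · [f(11/3) + f(4) + f(13/3) + ...].
Sum ≈ -131.4444.

-131.4444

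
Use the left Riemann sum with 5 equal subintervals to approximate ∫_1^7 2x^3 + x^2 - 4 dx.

886.8

Δx = (7 − 1)/5 = 1.2.
Left endpoints: 1, 2.2, 3.4, 4.6, 5.8.
f(1) = -1, f(2.2) = 22.136, f(3.4) = 86.168, f(4.6) = 211.832, f(5.8) = 419.864.
Sum = Δx · [f(1) + f(2.2) + f(3.4) + f(4.6) + f(5.8)].
Sum = 886.8.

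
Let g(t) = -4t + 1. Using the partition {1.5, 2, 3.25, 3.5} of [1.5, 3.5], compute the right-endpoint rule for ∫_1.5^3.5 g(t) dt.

-21.75

Subinterval widths: 0.5, 1.25, 0.25.
Right endpoints: 2, 3.25, 3.5.
g(2) = -7, g(3.25) = -12, g(3.5) = -13.
Sum = Σ Δt_i · g(t_i).
Sum = -21.75.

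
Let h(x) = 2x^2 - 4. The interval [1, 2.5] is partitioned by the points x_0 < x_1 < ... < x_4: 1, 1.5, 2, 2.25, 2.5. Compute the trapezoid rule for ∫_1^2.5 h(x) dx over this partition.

3.84375

Subinterval widths: 0.5, 0.5, 0.25, 0.25.
h(1) = -2, h(1.5) = 0.5, h(2) = 4, h(2.25) = 6.125, h(2.5) = 8.5.
On each subinterval the trapezoid contributes (Δx_i/2)·[h(x_{i-1}) + h(x_i)].
Sum = 3.84375.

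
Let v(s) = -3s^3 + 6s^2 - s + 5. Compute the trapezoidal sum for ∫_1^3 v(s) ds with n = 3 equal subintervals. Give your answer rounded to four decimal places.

Δs = (3 − 1)/3 = 2/3.
v(1) = 7, v(5/3) = 55/9, v(7/3) = -25/9, v(3) = -25.
T_3 = (Δs/2)·[v(s_0) + 2v(s_1) + 2v(s_2) + v(s_3)].
Sum ≈ -3.7778.

-3.7778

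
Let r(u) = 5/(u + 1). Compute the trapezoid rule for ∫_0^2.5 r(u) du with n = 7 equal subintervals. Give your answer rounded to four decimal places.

Δu = (2.5 − 0)/7 = 5/14.
r(0) = 5, r(5/14) = 70/19, r(5/7) = 35/12, r(15/14) = 70/29, r(10/7) = 35/17, r(25/14) = 70/39, r(15/7) = 35/22, r(2.5) = 10/7.
T_7 = (Δu/2)·[r(u_0) + 2r(u_1) + ... + 2r(u_{6}) + r(u_7)].
Sum ≈ 6.3120.

6.3120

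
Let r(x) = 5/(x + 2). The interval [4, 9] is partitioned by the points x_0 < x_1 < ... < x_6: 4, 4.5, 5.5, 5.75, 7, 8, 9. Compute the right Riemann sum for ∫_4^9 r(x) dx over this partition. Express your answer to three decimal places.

2.862

Subinterval widths: 0.5, 1, 0.25, 1.25, 1, 1.
Right endpoints: 4.5, 5.5, 5.75, 7, 8, 9.
r(4.5) = 10/13, r(5.5) = 2/3, r(5.75) = 20/31, r(7) = 5/9, r(8) = 0.5, r(9) = 5/11.
Sum = Σ Δx_i · r(x_i).
Sum ≈ 2.862.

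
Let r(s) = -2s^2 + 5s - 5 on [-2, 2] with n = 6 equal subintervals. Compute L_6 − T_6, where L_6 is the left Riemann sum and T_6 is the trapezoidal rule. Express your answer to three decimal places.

-6.667

L_6 ≈ -37.92593.
T_6 ≈ -31.25926.
L_6 − T_6 ≈ -6.667.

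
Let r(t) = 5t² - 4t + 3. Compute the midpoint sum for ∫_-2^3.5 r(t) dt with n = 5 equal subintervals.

82.01875

Δt = (3.5 − (-2))/5 = 1.1.
Midpoints: -1.45, -0.35, 0.75, 1.85, 2.95.
r(-1.45) = 19.3125, r(-0.35) = 5.0125, r(0.75) = 2.8125, r(1.85) = 12.7125, r(2.95) = 34.7125.
Sum = Δt · [r(-1.45) + r(-0.35) + r(0.75) + r(1.85) + r(2.95)].
Sum = 82.01875.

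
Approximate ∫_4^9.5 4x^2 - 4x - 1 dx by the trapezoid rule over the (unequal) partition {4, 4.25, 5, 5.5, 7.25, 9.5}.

Subinterval widths: 0.25, 0.75, 0.5, 1.75, 2.25.
f(4) = 47, f(4.25) = 54.25, f(5) = 79, f(5.5) = 98, f(7.25) = 180.25, f(9.5) = 322.
On each subinterval the trapezoid contributes (Δx_i/2)·[f(x_{i-1}) + f(x_i)].
Sum = 915.375.

915.375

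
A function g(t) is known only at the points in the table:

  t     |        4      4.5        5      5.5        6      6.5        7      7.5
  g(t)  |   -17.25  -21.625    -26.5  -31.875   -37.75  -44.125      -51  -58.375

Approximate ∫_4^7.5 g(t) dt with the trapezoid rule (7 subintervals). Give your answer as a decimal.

-125.34375

Δt = 0.5.
T_7 = (0.5/2)·[(-17.25) + 2·(-21.625) + 2·(-26.5) + 2·(-31.875) + 2·(-37.75) + 2·(-44.125) + 2·(-51) + (-58.375)] = -125.34375.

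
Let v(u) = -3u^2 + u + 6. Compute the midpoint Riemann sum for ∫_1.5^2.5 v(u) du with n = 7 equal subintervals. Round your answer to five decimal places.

-4.24490

Δu = (2.5 − 1.5)/7 = 1/7.
Midpoints: 11/7, 12/7, 13/7, 2, 15/7, 16/7, 17/7.
v(11/7) = 8/49, v(12/7) = -54/49, v(13/7) = -122/49, v(2) = -4, v(15/7) = -276/49, v(16/7) = -362/49, v(17/7) = -454/49.
Sum = Δu · [v(11/7) + v(12/7) + v(13/7) + ...].
Sum ≈ -4.24490.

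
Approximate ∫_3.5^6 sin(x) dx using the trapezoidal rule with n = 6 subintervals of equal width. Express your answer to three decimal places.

-1.869

Δx = (6 − 3.5)/6 = 5/12.
f(3.5) ≈ -0.351, f(47/12) ≈ -0.700, f(13/3) ≈ -0.929, f(4.75) ≈ -0.999, f(31/6) ≈ -0.899, f(67/12) ≈ -0.644, f(6) ≈ -0.279.
T_6 = (Δx/2)·[f(x_0) + 2f(x_1) + ... + 2f(x_{5}) + f(x_6)].
Sum ≈ -1.869.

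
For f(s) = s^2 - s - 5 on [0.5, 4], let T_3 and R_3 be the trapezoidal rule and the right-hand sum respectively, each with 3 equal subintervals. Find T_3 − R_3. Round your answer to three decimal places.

T_3 ≈ -3.28935.
R_3 ≈ 3.85648.
T_3 − R_3 ≈ -7.146.

-7.146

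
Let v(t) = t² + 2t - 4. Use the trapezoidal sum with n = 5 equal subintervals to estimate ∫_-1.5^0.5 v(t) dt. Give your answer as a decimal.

-8.78

Δt = (0.5 − (-1.5))/5 = 0.4.
v(-1.5) = -4.75, v(-1.1) = -4.99, v(-0.7) = -4.91, v(-0.3) = -4.51, v(0.1) = -3.79, v(0.5) = -2.75.
T_5 = (Δt/2)·[v(t_0) + 2v(t_1) + ... + 2v(t_{4}) + v(t_5)].
Sum = -8.78.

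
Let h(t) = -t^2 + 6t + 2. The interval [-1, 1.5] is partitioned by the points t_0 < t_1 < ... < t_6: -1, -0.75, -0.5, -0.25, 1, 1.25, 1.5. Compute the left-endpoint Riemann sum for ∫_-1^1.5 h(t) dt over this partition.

1.953125

Subinterval widths: 0.25, 0.25, 0.25, 1.25, 0.25, 0.25.
Left endpoints: -1, -0.75, -0.5, -0.25, 1, 1.25.
h(-1) = -5, h(-0.75) = -3.0625, h(-0.5) = -1.25, h(-0.25) = 0.4375, h(1) = 7, h(1.25) = 7.9375.
Sum = Σ Δt_i · h(t_i).
Sum = 1.953125.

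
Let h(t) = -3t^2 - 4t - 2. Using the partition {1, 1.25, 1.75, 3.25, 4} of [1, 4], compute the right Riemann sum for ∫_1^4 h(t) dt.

-131.546875

Subinterval widths: 0.25, 0.5, 1.5, 0.75.
Right endpoints: 1.25, 1.75, 3.25, 4.
h(1.25) = -11.6875, h(1.75) = -18.1875, h(3.25) = -46.6875, h(4) = -66.
Sum = Σ Δt_i · h(t_i).
Sum = -131.546875.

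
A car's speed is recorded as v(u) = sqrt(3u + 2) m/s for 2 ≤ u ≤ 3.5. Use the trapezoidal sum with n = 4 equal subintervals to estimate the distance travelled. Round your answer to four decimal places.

Δu = (3.5 − 2)/4 = 0.375.
v(2) ≈ 2.8284, v(2.375) ≈ 3.0208, v(2.75) ≈ 3.2016, v(3.125) ≈ 3.3727, v(3.5) ≈ 3.5355.
T_4 = (Δu/2)·[v(u_0) + 2v(u_1) + 2v(u_2) + 2v(u_3) + v(u_4)].
Sum ≈ 4.7914.

4.7914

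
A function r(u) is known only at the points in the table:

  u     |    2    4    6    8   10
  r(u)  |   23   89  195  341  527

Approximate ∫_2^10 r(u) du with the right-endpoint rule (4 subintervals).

Δu = 2.
Sum = 2·[89 + 195 + 341 + 527] = 2304.

2304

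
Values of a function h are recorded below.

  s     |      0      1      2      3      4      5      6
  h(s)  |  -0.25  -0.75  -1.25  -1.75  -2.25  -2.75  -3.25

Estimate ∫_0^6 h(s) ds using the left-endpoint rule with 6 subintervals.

Δs = 1.
Sum = 1·[(-0.25) + (-0.75) + (-1.25) + (-1.75) + (-2.25) + (-2.75)] = -9.

-9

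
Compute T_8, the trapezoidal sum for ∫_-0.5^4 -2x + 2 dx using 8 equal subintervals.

-6.75

Δx = (4 − (-0.5))/8 = 0.5625.
f(-0.5) = 3, f(0.0625) = 1.875, f(0.625) = 0.75, f(1.1875) = -0.375, f(1.75) = -1.5, f(2.3125) = -2.625, f(2.875) = -3.75, f(3.4375) = -4.875, f(4) = -6.
T_8 = (Δx/2)·[f(x_0) + 2f(x_1) + ... + 2f(x_{7}) + f(x_8)].
Sum = -6.75.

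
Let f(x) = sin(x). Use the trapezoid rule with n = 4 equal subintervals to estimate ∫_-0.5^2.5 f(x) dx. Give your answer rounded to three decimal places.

Δx = (2.5 − (-0.5))/4 = 0.75.
f(-0.5) ≈ -0.479, f(0.25) ≈ 0.247, f(1) ≈ 0.841, f(1.75) ≈ 0.984, f(2.5) ≈ 0.598.
T_4 = (Δx/2)·[f(x_0) + 2f(x_1) + 2f(x_2) + 2f(x_3) + f(x_4)].
Sum ≈ 1.599.

1.599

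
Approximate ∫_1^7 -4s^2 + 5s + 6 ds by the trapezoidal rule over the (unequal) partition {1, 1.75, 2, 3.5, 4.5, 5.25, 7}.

-307.0625

Subinterval widths: 0.75, 0.25, 1.5, 1, 0.75, 1.75.
f(1) = 7, f(1.75) = 2.5, f(2) = 0, f(3.5) = -25.5, f(4.5) = -52.5, f(5.25) = -78, f(7) = -155.
On each subinterval the trapezoid contributes (Δs_i/2)·[f(s_{i-1}) + f(s_i)].
Sum = -307.0625.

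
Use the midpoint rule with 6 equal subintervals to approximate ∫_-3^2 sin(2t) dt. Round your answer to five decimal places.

0.90846

Δt = (2 − (-3))/6 = 5/6.
Midpoints: -31/12, -1.75, -11/12, -1/12, 0.75, 19/12.
f(-31/12) ≈ 0.89858, f(-1.75) ≈ 0.35078, f(-11/12) ≈ -0.96573, f(-1/12) ≈ -0.16590, f(0.75) ≈ 0.99749, f(19/12) ≈ -0.02507.
Sum = Δt · [f(-31/12) + f(-1.75) + f(-11/12) + ...].
Sum ≈ 0.90846.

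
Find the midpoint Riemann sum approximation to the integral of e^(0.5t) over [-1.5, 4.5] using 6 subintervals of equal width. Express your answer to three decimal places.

17.844

Δt = (4.5 − (-1.5))/6 = 1.
Midpoints: -1, 0, 1, 2, 3, 4.
f(-1) ≈ 0.607, f(0) ≈ 1.000, f(1) ≈ 1.649, f(2) ≈ 2.718, f(3) ≈ 4.482, f(4) ≈ 7.389.
Sum = Δt · [f(-1) + f(0) + f(1) + ...].
Sum ≈ 17.844.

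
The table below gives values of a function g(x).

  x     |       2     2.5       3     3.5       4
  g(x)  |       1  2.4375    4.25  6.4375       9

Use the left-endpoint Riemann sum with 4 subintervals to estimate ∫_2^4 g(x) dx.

Δx = 0.5.
Sum = 0.5·[1 + 2.4375 + 4.25 + 6.4375] = 7.0625.

7.0625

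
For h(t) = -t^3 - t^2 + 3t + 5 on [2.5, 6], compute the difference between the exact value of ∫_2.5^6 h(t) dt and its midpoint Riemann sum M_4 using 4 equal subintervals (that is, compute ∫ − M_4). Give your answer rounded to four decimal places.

-3.0705

Exact integral: ∫_2.5^6 h(t) dt ≈ -318.901042.
M_4 ≈ -315.830566.
Error ≈ -318.901042 − (-315.830566) ≈ -3.0705.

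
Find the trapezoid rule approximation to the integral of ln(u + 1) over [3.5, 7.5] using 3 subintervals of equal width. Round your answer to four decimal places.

7.4068

Δu = (7.5 − 3.5)/3 = 4/3.
f(3.5) ≈ 1.5041, f(29/6) ≈ 1.7636, f(37/6) ≈ 1.9694, f(7.5) ≈ 2.1401.
T_3 = (Δu/2)·[f(u_0) + 2f(u_1) + 2f(u_2) + f(u_3)].
Sum ≈ 7.4068.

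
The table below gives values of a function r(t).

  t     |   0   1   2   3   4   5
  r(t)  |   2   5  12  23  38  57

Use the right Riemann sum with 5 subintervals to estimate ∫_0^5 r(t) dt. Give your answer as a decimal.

Δt = 1.
Sum = 1·[5 + 12 + 23 + 38 + 57] = 135.

135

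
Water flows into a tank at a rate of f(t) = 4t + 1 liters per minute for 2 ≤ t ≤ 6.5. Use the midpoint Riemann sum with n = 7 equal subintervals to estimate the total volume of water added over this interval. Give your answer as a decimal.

Δt = (6.5 − 2)/7 = 9/14.
Midpoints: 65/28, 83/28, 101/28, 4.25, 137/28, 155/28, 173/28.
f(65/28) = 72/7, f(83/28) = 90/7, f(101/28) = 108/7, f(4.25) = 18, f(137/28) = 144/7, f(155/28) = 162/7, f(173/28) = 180/7.
Sum = Δt · [f(65/28) + f(83/28) + f(101/28) + ...].
Sum = 81.

81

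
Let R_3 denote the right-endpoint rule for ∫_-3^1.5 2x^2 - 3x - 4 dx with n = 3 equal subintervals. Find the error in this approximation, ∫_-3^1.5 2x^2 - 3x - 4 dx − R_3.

Exact integral: ∫_-3^1.5 f(x) dx = 12.375.
R_3 = -4.5.
Error = 12.375 − (-4.5) = 16.875.

16.875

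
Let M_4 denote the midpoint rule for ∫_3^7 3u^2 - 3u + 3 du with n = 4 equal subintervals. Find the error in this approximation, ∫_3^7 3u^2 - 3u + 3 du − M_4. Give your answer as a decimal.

1

Exact integral: ∫_3^7 f(u) du = 268.
M_4 = 267.
Error = 268 − 267 = 1.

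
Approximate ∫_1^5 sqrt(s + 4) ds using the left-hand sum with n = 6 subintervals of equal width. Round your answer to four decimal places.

Δs = (5 − 1)/6 = 2/3.
Left endpoints: 1, 5/3, 7/3, 3, 11/3, 13/3.
f(1) ≈ 2.2361, f(5/3) ≈ 2.3805, f(7/3) ≈ 2.5166, f(3) ≈ 2.6458, f(11/3) ≈ 2.7689, f(13/3) ≈ 2.8868.
Sum = Δs · [f(1) + f(5/3) + f(7/3) + ...].
Sum ≈ 10.2897.

10.2897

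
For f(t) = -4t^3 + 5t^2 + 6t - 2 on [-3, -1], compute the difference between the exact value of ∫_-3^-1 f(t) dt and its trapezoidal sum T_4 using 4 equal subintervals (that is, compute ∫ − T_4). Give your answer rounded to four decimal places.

Exact integral: ∫_-3^-1 f(t) dt ≈ 95.333333.
T_4 = 97.75.
Error ≈ 95.333333 − 97.75 ≈ -2.4167.

-2.4167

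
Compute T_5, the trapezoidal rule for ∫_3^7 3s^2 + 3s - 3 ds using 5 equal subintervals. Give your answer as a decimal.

365.28

Δs = (7 − 3)/5 = 0.8.
f(3) = 33, f(3.8) = 51.72, f(4.6) = 74.28, f(5.4) = 100.68, f(6.2) = 130.92, f(7) = 165.
T_5 = (Δs/2)·[f(s_0) + 2f(s_1) + ... + 2f(s_{4}) + f(s_5)].
Sum = 365.28.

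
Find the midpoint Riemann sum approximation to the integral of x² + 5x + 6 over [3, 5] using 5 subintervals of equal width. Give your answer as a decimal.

Δx = (5 − 3)/5 = 0.4.
Midpoints: 3.2, 3.6, 4, 4.4, 4.8.
f(3.2) = 32.24, f(3.6) = 36.96, f(4) = 42, f(4.4) = 47.36, f(4.8) = 53.04.
Sum = Δx · [f(3.2) + f(3.6) + f(4) + f(4.4) + f(4.8)].
Sum = 84.64.

84.64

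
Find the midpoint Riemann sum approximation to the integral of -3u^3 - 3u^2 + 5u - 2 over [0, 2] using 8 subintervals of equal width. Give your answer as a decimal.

Δu = (2 − 0)/8 = 0.25.
Midpoints: 0.125, 0.375, 0.625, 0.875, 1.125, 1.375, 1.625, 1.875.
f(0.125) = -731/512, f(0.375) = -361/512, f(0.625) = -399/512, f(0.875) = -989/512, f(1.125) = -2275/512, f(1.375) = -4401/512, f(1.625) = -7511/512, f(1.875) = -11749/512.
Sum = Δu · [f(0.125) + f(0.375) + f(0.625) + ...].
Sum = -13.875.

-13.875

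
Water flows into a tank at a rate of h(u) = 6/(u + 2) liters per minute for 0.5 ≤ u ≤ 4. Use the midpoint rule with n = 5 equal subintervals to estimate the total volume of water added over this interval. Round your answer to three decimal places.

Δu = (4 − 0.5)/5 = 0.7.
Midpoints: 0.85, 1.55, 2.25, 2.95, 3.65.
h(0.85) = 40/19, h(1.55) = 120/71, h(2.25) = 24/17, h(2.95) = 40/33, h(3.65) = 120/113.
Sum = Δu · [h(0.85) + h(1.55) + h(2.25) + h(2.95) + h(3.65)].
Sum ≈ 5.237.

5.237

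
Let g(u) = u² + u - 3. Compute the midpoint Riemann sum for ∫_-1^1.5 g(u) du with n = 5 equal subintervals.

Δu = (1.5 − (-1))/5 = 0.5.
Midpoints: -0.75, -0.25, 0.25, 0.75, 1.25.
g(-0.75) = -3.1875, g(-0.25) = -3.1875, g(0.25) = -2.6875, g(0.75) = -1.6875, g(1.25) = -0.1875.
Sum = Δu · [g(-0.75) + g(-0.25) + g(0.25) + g(0.75) + g(1.25)].
Sum = -5.46875.

-5.46875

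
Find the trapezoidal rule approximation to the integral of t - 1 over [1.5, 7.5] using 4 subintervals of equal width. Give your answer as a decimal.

21

Δt = (7.5 − 1.5)/4 = 1.5.
f(1.5) = 0.5, f(3) = 2, f(4.5) = 3.5, f(6) = 5, f(7.5) = 6.5.
T_4 = (Δt/2)·[f(t_0) + 2f(t_1) + 2f(t_2) + 2f(t_3) + f(t_4)].
Sum = 21.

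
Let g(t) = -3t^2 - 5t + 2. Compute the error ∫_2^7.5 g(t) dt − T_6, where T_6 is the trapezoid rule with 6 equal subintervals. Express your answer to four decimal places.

2.3108

Exact integral: ∫_2^7.5 g(t) dt = -533.5.
T_6 ≈ -535.810764.
Error ≈ -533.5 − (-535.810764) ≈ 2.3108.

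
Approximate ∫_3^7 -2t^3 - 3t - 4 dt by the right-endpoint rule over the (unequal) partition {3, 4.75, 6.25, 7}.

-1706.8359375

Subinterval widths: 1.75, 1.5, 0.75.
Right endpoints: 4.75, 6.25, 7.
f(4.75) = -232.59375, f(6.25) = -511.03125, f(7) = -711.
Sum = Σ Δt_i · f(t_i).
Sum = -1706.8359375.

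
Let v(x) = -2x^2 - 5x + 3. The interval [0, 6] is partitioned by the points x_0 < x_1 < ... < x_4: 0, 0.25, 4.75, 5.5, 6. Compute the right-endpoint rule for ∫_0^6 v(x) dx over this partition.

-409.28125

Subinterval widths: 0.25, 4.5, 0.75, 0.5.
Right endpoints: 0.25, 4.75, 5.5, 6.
v(0.25) = 1.625, v(4.75) = -65.875, v(5.5) = -85, v(6) = -99.
Sum = Σ Δx_i · v(x_i).
Sum = -409.28125.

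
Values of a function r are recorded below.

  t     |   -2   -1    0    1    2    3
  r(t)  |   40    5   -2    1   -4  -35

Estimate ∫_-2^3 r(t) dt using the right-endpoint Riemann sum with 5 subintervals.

-35

Δt = 1.
Sum = 1·[5 + (-2) + 1 + (-4) + (-35)] = -35.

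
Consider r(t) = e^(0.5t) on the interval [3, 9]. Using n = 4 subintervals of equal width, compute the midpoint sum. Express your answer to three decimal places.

Δt = (9 − 3)/4 = 1.5.
Midpoints: 3.75, 5.25, 6.75, 8.25.
r(3.75) ≈ 6.521, r(5.25) ≈ 13.805, r(6.75) ≈ 29.224, r(8.25) ≈ 61.868.
Sum = Δt · [r(3.75) + r(5.25) + r(6.75) + r(8.25)].
Sum ≈ 167.126.

167.126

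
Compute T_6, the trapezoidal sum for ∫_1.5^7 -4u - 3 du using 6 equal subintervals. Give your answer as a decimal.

-110

Δu = (7 − 1.5)/6 = 11/12.
f(1.5) = -9, f(29/12) = -38/3, f(10/3) = -49/3, f(4.25) = -20, f(31/6) = -71/3, f(73/12) = -82/3, f(7) = -31.
T_6 = (Δu/2)·[f(u_0) + 2f(u_1) + ... + 2f(u_{5}) + f(u_6)].
Sum = -110.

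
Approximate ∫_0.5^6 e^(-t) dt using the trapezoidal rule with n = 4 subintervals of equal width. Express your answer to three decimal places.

0.696

Δt = (6 − 0.5)/4 = 1.375.
f(0.5) ≈ 0.607, f(1.875) ≈ 0.153, f(3.25) ≈ 0.039, f(4.625) ≈ 0.010, f(6) ≈ 0.002.
T_4 = (Δt/2)·[f(t_0) + 2f(t_1) + 2f(t_2) + 2f(t_3) + f(t_4)].
Sum ≈ 0.696.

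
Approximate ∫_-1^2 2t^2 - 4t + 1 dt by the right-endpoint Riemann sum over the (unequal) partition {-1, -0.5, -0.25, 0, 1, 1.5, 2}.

1.78125

Subinterval widths: 0.5, 0.25, 0.25, 1, 0.5, 0.5.
Right endpoints: -0.5, -0.25, 0, 1, 1.5, 2.
f(-0.5) = 3.5, f(-0.25) = 2.125, f(0) = 1, f(1) = -1, f(1.5) = -0.5, f(2) = 1.
Sum = Σ Δt_i · f(t_i).
Sum = 1.78125.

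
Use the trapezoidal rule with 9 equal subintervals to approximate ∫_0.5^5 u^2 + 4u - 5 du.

68.8125

Δu = (5 − 0.5)/9 = 0.5.
f(0.5) = -2.75, f(1) = 0, f(1.5) = 3.25, f(2) = 7, f(2.5) = 11.25, f(3) = 16, f(3.5) = 21.25, f(4) = 27, f(4.5) = 33.25, f(5) = 40.
T_9 = (Δu/2)·[f(u_0) + 2f(u_1) + ... + 2f(u_{8}) + f(u_9)].
Sum = 68.8125.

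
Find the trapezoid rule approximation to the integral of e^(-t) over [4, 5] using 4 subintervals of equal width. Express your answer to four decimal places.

Δt = (5 − 4)/4 = 0.25.
f(4) ≈ 0.0183, f(4.25) ≈ 0.0143, f(4.5) ≈ 0.0111, f(4.75) ≈ 0.0087, f(5) ≈ 0.0067.
T_4 = (Δt/2)·[f(t_0) + 2f(t_1) + 2f(t_2) + 2f(t_3) + f(t_4)].
Sum ≈ 0.0116.

0.0116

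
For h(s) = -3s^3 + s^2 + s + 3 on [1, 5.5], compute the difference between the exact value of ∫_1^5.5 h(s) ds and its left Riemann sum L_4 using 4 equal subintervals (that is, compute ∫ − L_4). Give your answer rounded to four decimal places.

-233.2705

Exact integral: ∫_1^5.5 h(s) ds = -602.296875.
L_4 ≈ -369.026367.
Error ≈ -602.296875 − (-369.026367) ≈ -233.2705.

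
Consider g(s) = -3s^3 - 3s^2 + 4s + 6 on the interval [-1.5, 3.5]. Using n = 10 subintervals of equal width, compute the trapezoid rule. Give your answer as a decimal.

Δs = (3.5 − (-1.5))/10 = 0.5.
g(-1.5) = 3.375, g(-1) = 2, g(-0.5) = 3.625, g(0) = 6, g(0.5) = 6.875, g(1) = 4, g(1.5) = -4.875, g(2) = -22, g(2.5) = -49.625, g(3) = -90, g(3.5) = -145.375.
T_10 = (Δs/2)·[g(s_0) + 2g(s_1) + ... + 2g(s_{9}) + g(s_10)].
Sum = -107.5.

-107.5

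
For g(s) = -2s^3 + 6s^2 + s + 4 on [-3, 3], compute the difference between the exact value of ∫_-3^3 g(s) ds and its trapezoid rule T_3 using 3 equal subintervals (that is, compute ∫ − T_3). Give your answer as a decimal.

-24

Exact integral: ∫_-3^3 g(s) ds = 132.
T_3 = 156.
Error = 132 − 156 = -24.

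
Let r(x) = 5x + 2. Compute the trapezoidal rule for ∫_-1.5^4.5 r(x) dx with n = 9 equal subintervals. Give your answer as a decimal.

Δx = (4.5 − (-1.5))/9 = 2/3.
r(-1.5) = -5.5, r(-5/6) = -13/6, r(-1/6) = 7/6, r(0.5) = 4.5, r(7/6) = 47/6, r(11/6) = 67/6, r(2.5) = 14.5, r(19/6) = 107/6, r(23/6) = 127/6, r(4.5) = 24.5.
T_9 = (Δx/2)·[r(x_0) + 2r(x_1) + ... + 2r(x_{8}) + r(x_9)].
Sum = 57.

57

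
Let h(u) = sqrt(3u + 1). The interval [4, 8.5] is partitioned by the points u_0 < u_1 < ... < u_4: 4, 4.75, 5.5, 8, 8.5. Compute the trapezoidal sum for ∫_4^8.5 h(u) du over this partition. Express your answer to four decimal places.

Subinterval widths: 0.75, 0.75, 2.5, 0.5.
h(4) ≈ 3.6056, h(4.75) ≈ 3.9051, h(5.5) ≈ 4.1833, h(8) ≈ 5.0000, h(8.5) ≈ 5.1478.
On each subinterval the trapezoid contributes (Δu_i/2)·[h(u_{i-1}) + h(u_i)].
Sum ≈ 19.8657.

19.8657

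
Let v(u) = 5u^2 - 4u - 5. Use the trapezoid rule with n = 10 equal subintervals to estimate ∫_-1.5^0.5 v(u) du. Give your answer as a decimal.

-0.1

Δu = (0.5 − (-1.5))/10 = 0.2.
v(-1.5) = 12.25, v(-1.3) = 8.65, v(-1.1) = 5.45, v(-0.9) = 2.65, v(-0.7) = 0.25, v(-0.5) = -1.75, v(-0.3) = -3.35, v(-0.1) = -4.55, v(0.1) = -5.35, v(0.3) = -5.75, v(0.5) = -5.75.
T_10 = (Δu/2)·[v(u_0) + 2v(u_1) + ... + 2v(u_{9}) + v(u_10)].
Sum = -0.1.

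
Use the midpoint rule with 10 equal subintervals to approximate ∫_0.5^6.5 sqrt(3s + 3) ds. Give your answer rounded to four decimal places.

Δs = (6.5 − 0.5)/10 = 0.6.
Midpoints: 0.8, 1.4, 2, 2.6, 3.2, 3.8, 4.4, 5, 5.6, 6.2.
f(0.8) ≈ 2.3238, f(1.4) ≈ 2.6833, f(2) ≈ 3.0000, f(2.6) ≈ 3.2863, f(3.2) ≈ 3.5496, f(3.8) ≈ 3.7947, f(4.4) ≈ 4.0249, f(5) ≈ 4.2426, f(5.6) ≈ 4.4497, f(6.2) ≈ 4.6476.
Sum = Δs · [f(0.8) + f(1.4) + f(2) + ...].
Sum ≈ 21.6016.

21.6016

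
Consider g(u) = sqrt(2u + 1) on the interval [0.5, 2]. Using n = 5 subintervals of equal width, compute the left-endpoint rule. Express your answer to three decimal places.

2.659

Δu = (2 − 0.5)/5 = 0.3.
Left endpoints: 0.5, 0.8, 1.1, 1.4, 1.7.
g(0.5) ≈ 1.414, g(0.8) ≈ 1.612, g(1.1) ≈ 1.789, g(1.4) ≈ 1.949, g(1.7) ≈ 2.098.
Sum = Δu · [g(0.5) + g(0.8) + g(1.1) + g(1.4) + g(1.7)].
Sum ≈ 2.659.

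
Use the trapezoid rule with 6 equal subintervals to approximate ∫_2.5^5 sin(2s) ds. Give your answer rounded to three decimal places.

0.528

Δs = (5 − 2.5)/6 = 5/12.
f(2.5) ≈ -0.959, f(35/12) ≈ -0.435, f(10/3) ≈ 0.374, f(3.75) ≈ 0.938, f(25/6) ≈ 0.887, f(55/12) ≈ 0.255, f(5) ≈ -0.544.
T_6 = (Δs/2)·[f(s_0) + 2f(s_1) + ... + 2f(s_{5}) + f(s_6)].
Sum ≈ 0.528.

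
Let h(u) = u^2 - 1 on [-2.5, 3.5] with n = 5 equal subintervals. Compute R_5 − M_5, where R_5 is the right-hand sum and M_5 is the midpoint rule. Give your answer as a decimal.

5.76

R_5 = 18.54.
M_5 = 12.78.
R_5 − M_5 = 5.76.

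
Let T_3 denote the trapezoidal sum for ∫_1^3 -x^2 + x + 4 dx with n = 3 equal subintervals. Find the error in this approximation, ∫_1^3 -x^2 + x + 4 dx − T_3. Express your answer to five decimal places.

0.14815

Exact integral: ∫_1^3 f(x) dx ≈ 3.3333333.
T_3 ≈ 3.1851852.
Error ≈ 3.3333333 − 3.1851852 ≈ 0.14815.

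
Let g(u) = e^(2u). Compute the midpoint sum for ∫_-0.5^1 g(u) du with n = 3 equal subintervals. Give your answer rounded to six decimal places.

3.368471

Δu = (1 − (-0.5))/3 = 0.5.
Midpoints: -0.25, 0.25, 0.75.
g(-0.25) ≈ 0.606531, g(0.25) ≈ 1.648721, g(0.75) ≈ 4.481689.
Sum = Δu · [g(-0.25) + g(0.25) + g(0.75)].
Sum ≈ 3.368471.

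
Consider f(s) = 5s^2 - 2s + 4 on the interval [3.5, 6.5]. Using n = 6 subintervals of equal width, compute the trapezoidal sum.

368.875

Δs = (6.5 − 3.5)/6 = 0.5.
f(3.5) = 58.25, f(4) = 76, f(4.5) = 96.25, f(5) = 119, f(5.5) = 144.25, f(6) = 172, f(6.5) = 202.25.
T_6 = (Δs/2)·[f(s_0) + 2f(s_1) + ... + 2f(s_{5}) + f(s_6)].
Sum = 368.875.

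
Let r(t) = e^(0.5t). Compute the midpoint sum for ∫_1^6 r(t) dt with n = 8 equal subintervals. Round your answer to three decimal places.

Δt = (6 − 1)/8 = 0.625.
Midpoints: 1.3125, 1.9375, 2.5625, 3.1875, 3.8125, 4.4375, 5.0625, 5.6875.
r(1.3125) ≈ 1.928, r(1.9375) ≈ 2.635, r(2.5625) ≈ 3.601, r(3.1875) ≈ 4.922, r(3.8125) ≈ 6.728, r(4.4375) ≈ 9.196, r(5.0625) ≈ 12.569, r(5.6875) ≈ 17.180.
Sum = Δt · [r(1.3125) + r(1.9375) + r(2.5625) + ...].
Sum ≈ 36.724.

36.724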